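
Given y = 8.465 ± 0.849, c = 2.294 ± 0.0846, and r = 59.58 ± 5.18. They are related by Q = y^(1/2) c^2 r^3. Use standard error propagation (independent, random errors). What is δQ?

Products/powers → add relative errors in quadrature, weighted by exponent:
  (½·δy/y)² = (0.5×0.100)² = 0.00251;  (2·δc/c)² = (2×0.0369)² = 0.00544;  (3·δr/r)² = (3×0.0869)² = 0.0680
δQ/Q = √(0.0760) = 0.276
Q = 3.238e+06, so δQ = 0.276 × 3.238e+06 = 8.93e+05.

8.93e+05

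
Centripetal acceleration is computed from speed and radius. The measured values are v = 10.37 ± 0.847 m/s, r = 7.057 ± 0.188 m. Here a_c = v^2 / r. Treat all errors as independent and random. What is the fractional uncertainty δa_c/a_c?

0.166

Since a_c is a product/quotient, work with relative uncertainties:
  (2·δv/v)² = (2×0.0817)² = 0.0267;  (-1·δr/r)² = (-1×0.0266)² = 0.000710
δa_c/a_c = √(0.0274) = 0.166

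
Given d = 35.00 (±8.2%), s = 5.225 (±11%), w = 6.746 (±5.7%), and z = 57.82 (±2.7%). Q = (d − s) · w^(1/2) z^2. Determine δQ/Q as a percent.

11.6%

Let u = d − s = 29.77. δu = √(δd² + δs²) = √(8.24 + 0.330) = 2.93, so δu/u = 0.0983.
Q is then a monomial in u, w, z:
δQ/Q = √((δu/u)² + (½·δw/w)² + (2·δz/z)²) = √(0.00966 + 0.000812 + 0.00292) = 0.116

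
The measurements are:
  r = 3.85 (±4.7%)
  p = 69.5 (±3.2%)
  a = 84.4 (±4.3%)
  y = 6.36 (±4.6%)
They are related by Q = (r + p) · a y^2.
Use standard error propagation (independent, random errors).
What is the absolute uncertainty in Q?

26500

Let u = r + p = 73.3. δu = √(δr² + δp²) = √(0.0327 + 4.95) = 2.23, so δu/u = 0.0304.
Q is then a monomial in u, a, y:
δQ/Q = √((δu/u)² + (1·δa/a)² + (2·δy/y)²) = √(0.000925 + 0.00185 + 0.00846) = 0.106
Q = 2.5e+05, so δQ = 0.106 × 2.5e+05 = 26500.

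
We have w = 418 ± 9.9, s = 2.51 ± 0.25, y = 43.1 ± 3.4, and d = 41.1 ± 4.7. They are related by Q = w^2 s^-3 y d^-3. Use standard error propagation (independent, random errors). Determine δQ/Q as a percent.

Each factor contributes (exponent × relative error)² to (δQ/Q)²:
  (2·δw/w)² = (2×0.0237)² = 0.00224;  (-3·δs/s)² = (-3×0.0996)² = 0.0893;  (1·δy/y)² = (1×0.0789)² = 0.00622;  (-3·δd/d)² = (-3×0.114)² = 0.118
δQ/Q = √(0.215) = 0.464

46.4%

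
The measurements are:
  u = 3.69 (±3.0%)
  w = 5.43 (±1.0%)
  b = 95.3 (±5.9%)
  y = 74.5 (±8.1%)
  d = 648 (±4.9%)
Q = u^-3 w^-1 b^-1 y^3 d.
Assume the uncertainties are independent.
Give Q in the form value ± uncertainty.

Each factor contributes (exponent × relative error)² to (δQ/Q)²:
  (-3·δu/u)² = (-3×0.0300)² = 0.00810;  (-1·δw/w)² = (-1×0.0100)² = 0.000100;  (-1·δb/b)² = (-1×0.0590)² = 0.00348;  (3·δy/y)² = (3×0.0810)² = 0.0590;  (1·δd/d)² = (1×0.0490)² = 0.00240
δQ/Q = √(0.0731) = 0.270
Q = 10300, so δQ = 0.270 × 10300 = 2790.

10300 ± 2790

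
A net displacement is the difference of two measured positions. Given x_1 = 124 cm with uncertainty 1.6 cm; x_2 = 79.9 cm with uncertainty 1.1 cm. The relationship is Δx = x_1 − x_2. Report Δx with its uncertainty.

For a sum/difference, combine absolute errors in quadrature:
  (δx_1)² = 2.56;  (δx_2)² = 1.21
δΔx = √(3.77) = 1.94 cm
Δx = 44.1 cm.

44.1 ± 1.94 cm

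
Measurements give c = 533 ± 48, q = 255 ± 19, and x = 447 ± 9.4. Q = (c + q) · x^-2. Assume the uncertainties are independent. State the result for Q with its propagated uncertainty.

0.00394 ± 0.000307

Let u = c + q = 788. δu = √(δc² + δq²) = √(2300 + 361) = 51.6, so δu/u = 0.0655.
Q is then a monomial in u, x:
δQ/Q = √((δu/u)² + (-2·δx/x)²) = √(0.00429 + 0.00177) = 0.0779
Q = 0.00394, so δQ = 0.0779 × 0.00394 = 0.000307.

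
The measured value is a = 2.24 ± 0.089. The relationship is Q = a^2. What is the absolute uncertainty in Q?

Relative error in a monomial: (δQ/Q)² = Σ (nᵢ · δxᵢ/xᵢ)².
  (2·δa/a)² = (2×0.0397)² = 0.00631
δQ/Q = √(0.00631) = 0.0795
Q = 5.02, so δQ = 0.0795 × 5.02 = 0.399.

0.399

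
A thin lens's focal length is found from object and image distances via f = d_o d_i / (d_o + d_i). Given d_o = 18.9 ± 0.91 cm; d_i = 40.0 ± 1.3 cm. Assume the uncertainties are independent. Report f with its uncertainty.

12.8 ± 0.441 cm

∂f/∂d_o = (d_i/(d_o+d_i))² = 0.461;  ∂f/∂d_i = (d_o/(d_o+d_i))² = 0.103
δf = √((∂f/∂d_o · δd_o)² + (∂f/∂d_i · δd_i)²) = √(0.176 + 0.0179) = 0.441 cm
f = 12.8 cm.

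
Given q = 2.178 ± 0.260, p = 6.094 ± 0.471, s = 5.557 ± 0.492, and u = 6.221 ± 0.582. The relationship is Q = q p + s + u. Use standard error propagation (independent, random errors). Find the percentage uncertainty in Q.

Let w = q·p = 13.27. δw/w = √((1·δq/q)² + (1·δp/p)²) = √(0.0143 + 0.00597) = 0.142, so δw = 1.89.
Q = w + s + u: δQ = √(δw² + δs² + δu²) = √(3.56 + 0.242 + 0.339) = 2.04
Q = 25.05, so δQ/Q = 2.04/25.05 = 0.0813.

8.13%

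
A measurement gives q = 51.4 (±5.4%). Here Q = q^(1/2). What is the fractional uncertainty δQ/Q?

Each factor contributes (exponent × relative error)² to (δQ/Q)²:
  (½·δq/q)² = (0.5×0.0540)² = 0.000729
δQ/Q = √(0.000729) = 0.0270

0.0270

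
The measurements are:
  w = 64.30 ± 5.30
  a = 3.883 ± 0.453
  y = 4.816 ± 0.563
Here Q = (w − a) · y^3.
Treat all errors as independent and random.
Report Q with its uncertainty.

Let u = w − a = 60.42. δu = √(δw² + δa²) = √(28.1 + 0.205) = 5.32, so δu/u = 0.0880.
Q is then a monomial in u, y:
δQ/Q = √((δu/u)² + (3·δy/y)²) = √(0.00775 + 0.123) = 0.362
Q = 6749, so δQ = 0.362 × 6749 = 2440.

6749 ± 2440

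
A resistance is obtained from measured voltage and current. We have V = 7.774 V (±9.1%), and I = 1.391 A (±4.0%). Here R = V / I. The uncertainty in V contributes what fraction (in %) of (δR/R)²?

(δR/R)² = (1·δV/V)² + (-1·δI/I)²
  V term: (1×0.0910)² = 0.00828
  I term: (-1×0.0400)² = 0.00160
Total = 0.00988. Share from V = 0.00828/0.00988 = 0.838.

83.8%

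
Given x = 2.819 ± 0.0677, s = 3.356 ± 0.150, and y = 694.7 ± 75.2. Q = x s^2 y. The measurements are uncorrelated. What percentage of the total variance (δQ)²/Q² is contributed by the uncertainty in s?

39.4%

(δQ/Q)² = (1·δx/x)² + (2·δs/s)² + (1·δy/y)²
  x term: (1×0.0240)² = 0.000577
  s term: (2×0.0447)² = 0.00799
  y term: (1×0.108)² = 0.0117
Total = 0.0203. Share from s = 0.00799/0.0203 = 0.394.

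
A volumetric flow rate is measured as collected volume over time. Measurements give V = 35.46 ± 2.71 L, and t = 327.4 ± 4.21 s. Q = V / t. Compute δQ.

0.00839 L/s

Products/powers → add relative errors in quadrature, weighted by exponent:
  (1·δV/V)² = (1×0.0764)² = 0.00584;  (-1·δt/t)² = (-1×0.0129)² = 0.000165
δQ/Q = √(0.00601) = 0.0775
Q = 0.1083 L/s, so δQ = 0.0775 × 0.1083 = 0.00839 L/s.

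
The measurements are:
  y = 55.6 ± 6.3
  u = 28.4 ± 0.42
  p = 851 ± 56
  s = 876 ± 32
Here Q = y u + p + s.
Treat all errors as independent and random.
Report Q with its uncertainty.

3310 ± 192

Let w = y·u = 1580. δw/w = √((1·δy/y)² + (1·δu/u)²) = √(0.0128 + 0.000219) = 0.114, so δw = 180.
Q = w + p + s: δQ = √(δw² + δp² + δs²) = √(32600 + 3140 + 1020) = 192
Q = 3310.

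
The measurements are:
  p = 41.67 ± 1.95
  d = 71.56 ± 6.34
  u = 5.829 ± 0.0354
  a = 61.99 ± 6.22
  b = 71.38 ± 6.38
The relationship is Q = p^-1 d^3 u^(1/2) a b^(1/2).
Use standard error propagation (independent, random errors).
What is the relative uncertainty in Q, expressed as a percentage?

Since Q is a product/quotient, work with relative uncertainties:
  (-1·δp/p)² = (-1×0.0468)² = 0.00219;  (3·δd/d)² = (3×0.0886)² = 0.0706;  (½·δu/u)² = (0.5×0.00607)² = 9.22e-06;  (1·δa/a)² = (1×0.100)² = 0.0101;  (½·δb/b)² = (0.5×0.0894)² = 0.00200
δQ/Q = √(0.0849) = 0.291

29.1%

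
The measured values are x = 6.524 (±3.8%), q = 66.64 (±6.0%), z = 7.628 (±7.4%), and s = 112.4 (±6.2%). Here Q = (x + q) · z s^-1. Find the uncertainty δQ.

Let u = x + q = 73.16. δu = √(δx² + δq²) = √(0.0615 + 16.0) = 4.01, so δu/u = 0.0548.
Q is then a monomial in u, z, s:
δQ/Q = √((δu/u)² + (1·δz/z)² + (-1·δs/s)²) = √(0.00300 + 0.00548 + 0.00384) = 0.111
Q = 4.965, so δQ = 0.111 × 4.965 = 0.551.

0.551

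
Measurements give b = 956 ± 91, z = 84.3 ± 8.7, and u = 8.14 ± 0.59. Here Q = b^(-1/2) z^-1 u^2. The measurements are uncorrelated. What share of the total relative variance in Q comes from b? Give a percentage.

6.68%

(δQ/Q)² = (−½·δb/b)² + (-1·δz/z)² + (2·δu/u)²
  b term: (-0.5×0.0952)² = 0.00227
  z term: (-1×0.103)² = 0.0107
  u term: (2×0.0725)² = 0.0210
Total = 0.0339. Share from b = 0.00227/0.0339 = 0.0668.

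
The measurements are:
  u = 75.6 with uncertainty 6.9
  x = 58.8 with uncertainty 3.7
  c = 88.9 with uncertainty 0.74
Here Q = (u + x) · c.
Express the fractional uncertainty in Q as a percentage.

Let w = u + x = 134. δw = √(δu² + δx²) = √(47.6 + 13.7) = 7.83, so δw/w = 0.0583.
Q is then a monomial in w, c:
δQ/Q = √((δw/w)² + (1·δc/c)²) = √(0.00339 + 6.93e-05) = 0.0588

5.88%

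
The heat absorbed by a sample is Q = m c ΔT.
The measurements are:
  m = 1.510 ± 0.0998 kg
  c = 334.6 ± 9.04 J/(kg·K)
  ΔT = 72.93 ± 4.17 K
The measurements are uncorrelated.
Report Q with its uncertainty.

36850 ± 3370 J

For a monomial Q ∝ m, c, ΔT, fractional errors add in quadrature:
  (1·δm/m)² = (1×0.0661)² = 0.00437;  (1·δc/c)² = (1×0.0270)² = 0.000730;  (1·δΔT/ΔT)² = (1×0.0572)² = 0.00327
δQ/Q = √(0.00837) = 0.0915
Q = 36850 J, so δQ = 0.0915 × 36850 = 3370 J.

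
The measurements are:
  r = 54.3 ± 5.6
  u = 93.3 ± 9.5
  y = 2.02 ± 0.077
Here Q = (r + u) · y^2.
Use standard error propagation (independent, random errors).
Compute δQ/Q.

Let w = r + u = 148. δw = √(δr² + δu²) = √(31.4 + 90.2) = 11.0, so δw/w = 0.0747.
Q is then a monomial in w, y:
δQ/Q = √((δw/w)² + (2·δy/y)²) = √(0.00558 + 0.00581) = 0.107

0.107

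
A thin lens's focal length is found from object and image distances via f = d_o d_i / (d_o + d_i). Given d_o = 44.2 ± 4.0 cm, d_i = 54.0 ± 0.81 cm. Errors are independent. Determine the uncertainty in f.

∂f/∂d_o = (d_i/(d_o+d_i))² = 0.302;  ∂f/∂d_i = (d_o/(d_o+d_i))² = 0.203
δf = √((∂f/∂d_o · δd_o)² + (∂f/∂d_i · δd_i)²) = √(1.46 + 0.0269) = 1.22 cm

1.22 cm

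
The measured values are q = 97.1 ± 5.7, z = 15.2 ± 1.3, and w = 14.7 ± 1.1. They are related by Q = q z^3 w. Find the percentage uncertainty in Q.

27.4%

Each factor contributes (exponent × relative error)² to (δQ/Q)²:
  (1·δq/q)² = (1×0.0587)² = 0.00345;  (3·δz/z)² = (3×0.0855)² = 0.0658;  (1·δw/w)² = (1×0.0748)² = 0.00560
δQ/Q = √(0.0749) = 0.274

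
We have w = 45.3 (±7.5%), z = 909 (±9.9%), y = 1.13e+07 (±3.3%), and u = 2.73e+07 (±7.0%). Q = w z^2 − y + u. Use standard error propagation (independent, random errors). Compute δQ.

Let p = w·z^2 = 3.74e+07. δp/p = √((1·δw/w)² + (2·δz/z)²) = √(0.00562 + 0.0392) = 0.212, so δp = 7.93e+06.
Q = p − y + u: δQ = √(δp² + δy² + δu²) = √(6.28e+13 + 1.39e+11 + 3.65e+12) = 8.16e+06

8.16e+06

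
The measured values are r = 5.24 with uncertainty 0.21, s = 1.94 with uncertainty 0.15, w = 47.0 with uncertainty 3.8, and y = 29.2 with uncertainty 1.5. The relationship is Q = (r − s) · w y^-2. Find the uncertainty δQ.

0.0277

Let u = r − s = 3.30. δu = √(δr² + δs²) = √(0.0441 + 0.0225) = 0.258, so δu/u = 0.0782.
Q is then a monomial in u, w, y:
δQ/Q = √((δu/u)² + (1·δw/w)² + (-2·δy/y)²) = √(0.00612 + 0.00654 + 0.0106) = 0.152
Q = 0.182, so δQ = 0.152 × 0.182 = 0.0277.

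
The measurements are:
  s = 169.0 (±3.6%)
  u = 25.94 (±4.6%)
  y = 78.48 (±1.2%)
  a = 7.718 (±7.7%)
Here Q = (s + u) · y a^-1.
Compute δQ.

Let w = s + u = 194.9. δw = √(δs² + δu²) = √(37.0 + 1.42) = 6.20, so δw/w = 0.0318.
Q is then a monomial in w, y, a:
δQ/Q = √((δw/w)² + (1·δy/y)² + (-1·δa/a)²) = √(0.00101 + 0.000144 + 0.00593) = 0.0842
Q = 1982, so δQ = 0.0842 × 1982 = 167.

167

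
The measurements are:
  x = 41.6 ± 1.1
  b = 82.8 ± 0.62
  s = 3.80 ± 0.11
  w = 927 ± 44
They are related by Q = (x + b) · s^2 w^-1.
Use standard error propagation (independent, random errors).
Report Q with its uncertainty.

1.94 ± 0.146

Let u = x + b = 124. δu = √(δx² + δb²) = √(1.21 + 0.384) = 1.26, so δu/u = 0.0102.
Q is then a monomial in u, s, w:
δQ/Q = √((δu/u)² + (2·δs/s)² + (-1·δw/w)²) = √(0.000103 + 0.00335 + 0.00225) = 0.0755
Q = 1.94, so δQ = 0.0755 × 1.94 = 0.146.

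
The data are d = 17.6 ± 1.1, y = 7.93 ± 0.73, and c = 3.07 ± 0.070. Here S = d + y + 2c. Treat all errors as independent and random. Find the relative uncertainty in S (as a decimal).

0.0419

Sums and differences: (δS)² = Σ (cᵢ δxᵢ)².
  (δd)² = 1.21;  (δy)² = 0.533;  (2·δc)² = 0.0196
δS = √(1.76) = 1.33
S = 31.7, so δS/S = 1.33/31.7 = 0.0419.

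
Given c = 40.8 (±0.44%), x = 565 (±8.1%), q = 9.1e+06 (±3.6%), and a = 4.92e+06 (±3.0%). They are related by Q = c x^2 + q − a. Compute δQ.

Let p = c·x^2 = 1.3e+07. δp/p = √((1·δc/c)² + (2·δx/x)²) = √(1.94e-05 + 0.0262) = 0.162, so δp = 2.11e+06.
Q = p + q − a: δQ = √(δp² + δq² + δa²) = √(4.46e+12 + 1.07e+11 + 2.18e+10) = 2.14e+06

2.14e+06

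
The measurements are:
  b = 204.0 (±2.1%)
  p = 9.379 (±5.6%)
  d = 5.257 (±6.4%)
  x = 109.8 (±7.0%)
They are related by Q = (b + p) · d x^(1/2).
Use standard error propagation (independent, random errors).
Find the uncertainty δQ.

Let u = b + p = 213.4. δu = √(δb² + δp²) = √(18.4 + 0.276) = 4.32, so δu/u = 0.0202.
Q is then a monomial in u, d, x:
δQ/Q = √((δu/u)² + (1·δd/d)² + (½·δx/x)²) = √(0.000409 + 0.00410 + 0.00123) = 0.0757
Q = 11750, so δQ = 0.0757 × 11750 = 890.

890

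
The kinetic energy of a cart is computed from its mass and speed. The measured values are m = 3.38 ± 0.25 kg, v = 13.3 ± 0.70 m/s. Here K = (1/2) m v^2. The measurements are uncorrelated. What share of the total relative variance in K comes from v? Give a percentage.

66.9%

(δK/K)² = (1·δm/m)² + (2·δv/v)²
  m term: (1×0.0740)² = 0.00547
  v term: (2×0.0526)² = 0.0111
Total = 0.0166. Share from v = 0.0111/0.0166 = 0.669.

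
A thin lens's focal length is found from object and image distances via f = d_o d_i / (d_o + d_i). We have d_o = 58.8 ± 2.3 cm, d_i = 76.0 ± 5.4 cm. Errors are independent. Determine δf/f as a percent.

3.80%

∂f/∂d_o = (d_i/(d_o+d_i))² = 0.318;  ∂f/∂d_i = (d_o/(d_o+d_i))² = 0.190
δf = √((∂f/∂d_o · δd_o)² + (∂f/∂d_i · δd_i)²) = √(0.535 + 1.06) = 1.26 cm
f = 33.2 cm, so δf/f = 1.26/33.2 = 0.0380.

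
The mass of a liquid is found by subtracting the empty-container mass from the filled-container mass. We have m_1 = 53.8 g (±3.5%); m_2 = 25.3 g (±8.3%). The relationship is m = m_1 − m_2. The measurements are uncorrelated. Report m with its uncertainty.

28.5 ± 2.82 g

m is a linear combination, so absolute uncertainties add in quadrature:
  (δm_1)² = 3.55;  (δm_2)² = 4.41
δm = √(7.96) = 2.82 g
m = 28.5 g.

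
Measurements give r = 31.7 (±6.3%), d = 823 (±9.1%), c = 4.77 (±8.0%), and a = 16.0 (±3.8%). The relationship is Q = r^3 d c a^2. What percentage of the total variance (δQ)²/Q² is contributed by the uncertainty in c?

(δQ/Q)² = (3·δr/r)² + (1·δd/d)² + (1·δc/c)² + (2·δa/a)²
  r term: (3×0.0630)² = 0.0357
  d term: (1×0.0910)² = 0.00828
  c term: (1×0.0800)² = 0.00640
  a term: (2×0.0380)² = 0.00578
Total = 0.0562. Share from c = 0.00640/0.0562 = 0.114.

11.4%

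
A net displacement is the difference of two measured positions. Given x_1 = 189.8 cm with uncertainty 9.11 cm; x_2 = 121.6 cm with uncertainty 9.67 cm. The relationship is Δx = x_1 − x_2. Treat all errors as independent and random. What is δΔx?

Δx is a linear combination, so absolute uncertainties add in quadrature:
  (δx_1)² = 83.0;  (δx_2)² = 93.5
δΔx = √(177) = 13.3 cm

13.3 cm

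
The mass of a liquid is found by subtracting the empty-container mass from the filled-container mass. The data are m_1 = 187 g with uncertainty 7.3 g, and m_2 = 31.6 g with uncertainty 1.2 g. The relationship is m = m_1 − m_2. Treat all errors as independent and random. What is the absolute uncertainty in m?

Sums and differences: (δm)² = Σ (cᵢ δxᵢ)².
  (δm_1)² = 53.3;  (δm_2)² = 1.44
δm = √(54.7) = 7.40 g

7.40 g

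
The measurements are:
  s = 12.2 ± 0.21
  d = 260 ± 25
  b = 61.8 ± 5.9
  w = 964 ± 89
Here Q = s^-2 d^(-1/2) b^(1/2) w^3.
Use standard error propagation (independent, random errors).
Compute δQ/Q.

0.287

Relative error in a monomial: (δQ/Q)² = Σ (nᵢ · δxᵢ/xᵢ)².
  (-2·δs/s)² = (-2×0.0172)² = 0.00119;  (−½·δd/d)² = (-0.5×0.0962)² = 0.00231;  (½·δb/b)² = (0.5×0.0955)² = 0.00228;  (3·δw/w)² = (3×0.0923)² = 0.0767
δQ/Q = √(0.0825) = 0.287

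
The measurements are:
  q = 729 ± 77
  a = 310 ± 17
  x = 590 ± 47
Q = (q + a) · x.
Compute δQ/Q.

Let u = q + a = 1040. δu = √(δq² + δa²) = √(5930 + 289) = 78.9, so δu/u = 0.0759.
Q is then a monomial in u, x:
δQ/Q = √((δu/u)² + (1·δx/x)²) = √(0.00576 + 0.00635) = 0.110

0.110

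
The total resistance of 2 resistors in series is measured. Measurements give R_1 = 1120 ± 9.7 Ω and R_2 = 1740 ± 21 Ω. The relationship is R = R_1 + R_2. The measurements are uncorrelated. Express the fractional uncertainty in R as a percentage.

R is a linear combination, so absolute uncertainties add in quadrature:
  (δR_1)² = 94.1;  (δR_2)² = 441
δR = √(535) = 23.1 Ω
R = 2860 Ω, so δR/R = 23.1/2860 = 0.00809.

0.809%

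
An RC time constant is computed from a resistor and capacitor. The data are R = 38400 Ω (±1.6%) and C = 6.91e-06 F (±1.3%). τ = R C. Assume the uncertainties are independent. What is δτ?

Products/powers → add relative errors in quadrature, weighted by exponent:
  (1·δR/R)² = (1×0.0160)² = 0.000256;  (1·δC/C)² = (1×0.0130)² = 0.000169
δτ/τ = √(0.000425) = 0.0206
τ = 0.265 s, so δτ = 0.0206 × 0.265 = 0.00547 s.

0.00547 s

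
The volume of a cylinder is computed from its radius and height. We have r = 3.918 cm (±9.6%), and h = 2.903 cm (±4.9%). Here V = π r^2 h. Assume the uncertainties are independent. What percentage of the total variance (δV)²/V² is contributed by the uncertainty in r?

(δV/V)² = (2·δr/r)² + (1·δh/h)²
  r term: (2×0.0960)² = 0.0369
  h term: (1×0.0490)² = 0.00240
Total = 0.0393. Share from r = 0.0369/0.0393 = 0.939.

93.9%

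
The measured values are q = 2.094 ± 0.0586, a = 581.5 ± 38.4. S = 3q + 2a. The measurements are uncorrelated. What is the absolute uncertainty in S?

76.8

S is a linear combination, so absolute uncertainties add in quadrature:
  (3·δq)² = 0.0309;  (2·δa)² = 5900
δS = √(5900) = 76.8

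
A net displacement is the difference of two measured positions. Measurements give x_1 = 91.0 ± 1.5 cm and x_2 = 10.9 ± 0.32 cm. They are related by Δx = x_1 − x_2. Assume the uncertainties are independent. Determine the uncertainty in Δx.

Each term contributes (cᵢ δxᵢ)² to (δΔx)²:
  (δx_1)² = 2.25;  (δx_2)² = 0.102
δΔx = √(2.35) = 1.53 cm

1.53 cm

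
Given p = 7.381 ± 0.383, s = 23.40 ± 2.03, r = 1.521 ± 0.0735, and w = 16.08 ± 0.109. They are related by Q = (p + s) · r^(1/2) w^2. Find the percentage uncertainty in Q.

Let u = p + s = 30.78. δu = √(δp² + δs²) = √(0.147 + 4.12) = 2.07, so δu/u = 0.0671.
Q is then a monomial in u, r, w:
δQ/Q = √((δu/u)² + (½·δr/r)² + (2·δw/w)²) = √(0.00450 + 0.000584 + 0.000184) = 0.0726

7.26%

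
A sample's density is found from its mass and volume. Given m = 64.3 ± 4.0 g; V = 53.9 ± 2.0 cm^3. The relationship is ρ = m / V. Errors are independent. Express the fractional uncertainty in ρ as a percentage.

ρ is a product of powers, so relative uncertainties combine in quadrature:
  (1·δm/m)² = (1×0.0622)² = 0.00387;  (-1·δV/V)² = (-1×0.0371)² = 0.00138
δρ/ρ = √(0.00525) = 0.0724

7.24%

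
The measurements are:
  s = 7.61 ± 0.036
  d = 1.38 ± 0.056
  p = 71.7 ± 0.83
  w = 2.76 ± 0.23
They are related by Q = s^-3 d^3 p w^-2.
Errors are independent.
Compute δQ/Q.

0.207

Since Q is a product/quotient, work with relative uncertainties:
  (-3·δs/s)² = (-3×0.00473)² = 0.000201;  (3·δd/d)² = (3×0.0406)² = 0.0148;  (1·δp/p)² = (1×0.0116)² = 0.000134;  (-2·δw/w)² = (-2×0.0833)² = 0.0278
δQ/Q = √(0.0429) = 0.207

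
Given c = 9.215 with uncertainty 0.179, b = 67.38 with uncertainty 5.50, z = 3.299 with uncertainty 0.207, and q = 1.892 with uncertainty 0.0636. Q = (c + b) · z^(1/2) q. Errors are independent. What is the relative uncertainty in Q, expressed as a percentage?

8.53%

Let u = c + b = 76.59. δu = √(δc² + δb²) = √(0.0320 + 30.2) = 5.50, so δu/u = 0.0718.
Q is then a monomial in u, z, q:
δQ/Q = √((δu/u)² + (½·δz/z)² + (1·δq/q)²) = √(0.00516 + 0.000984 + 0.00113) = 0.0853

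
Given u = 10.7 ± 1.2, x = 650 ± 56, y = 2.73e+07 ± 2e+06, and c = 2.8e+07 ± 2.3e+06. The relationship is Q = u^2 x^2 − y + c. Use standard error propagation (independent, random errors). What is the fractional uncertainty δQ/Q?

Let p = u^2·x^2 = 4.84e+07. δp/p = √((2·δu/u)² + (2·δx/x)²) = √(0.0503 + 0.0297) = 0.283, so δp = 1.37e+07.
Q = p − y + c: δQ = √(δp² + δy² + δc²) = √(1.87e+14 + 4e+12 + 5.29e+12) = 1.4e+07
Q = 4.91e+07, so δQ/Q = 1.4e+07/4.91e+07 = 0.286.

0.286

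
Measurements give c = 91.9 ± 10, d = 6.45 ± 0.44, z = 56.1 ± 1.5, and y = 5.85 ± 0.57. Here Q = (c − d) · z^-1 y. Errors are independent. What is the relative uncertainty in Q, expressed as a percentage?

Let u = c − d = 85.5. δu = √(δc² + δd²) = √(100 + 0.194) = 10.0, so δu/u = 0.117.
Q is then a monomial in u, z, y:
δQ/Q = √((δu/u)² + (-1·δz/z)² + (1·δy/y)²) = √(0.0137 + 0.000715 + 0.00949) = 0.155

15.5%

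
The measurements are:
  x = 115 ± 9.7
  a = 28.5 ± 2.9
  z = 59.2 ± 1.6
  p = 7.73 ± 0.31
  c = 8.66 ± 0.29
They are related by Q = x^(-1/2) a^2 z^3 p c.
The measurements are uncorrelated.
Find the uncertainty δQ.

Q is a product of powers, so relative uncertainties combine in quadrature:
  (−½·δx/x)² = (-0.5×0.0843)² = 0.00178;  (2·δa/a)² = (2×0.102)² = 0.0414;  (3·δz/z)² = (3×0.0270)² = 0.00657;  (1·δp/p)² = (1×0.0401)² = 0.00161;  (1·δc/c)² = (1×0.0335)² = 0.00112
δQ/Q = √(0.0525) = 0.229
Q = 1.05e+09, so δQ = 0.229 × 1.05e+09 = 2.41e+08.

2.41e+08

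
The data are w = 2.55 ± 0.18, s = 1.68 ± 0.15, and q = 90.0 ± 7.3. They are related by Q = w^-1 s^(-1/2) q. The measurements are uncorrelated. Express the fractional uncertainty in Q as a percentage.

11.6%

Products/powers → add relative errors in quadrature, weighted by exponent:
  (-1·δw/w)² = (-1×0.0706)² = 0.00498;  (−½·δs/s)² = (-0.5×0.0893)² = 0.00199;  (1·δq/q)² = (1×0.0811)² = 0.00658
δQ/Q = √(0.0136) = 0.116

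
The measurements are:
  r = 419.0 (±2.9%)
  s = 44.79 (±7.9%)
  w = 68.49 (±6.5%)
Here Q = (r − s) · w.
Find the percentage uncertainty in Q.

Let u = r − s = 374.2. δu = √(δr² + δs²) = √(148 + 12.5) = 12.7, so δu/u = 0.0338.
Q is then a monomial in u, w:
δQ/Q = √((δu/u)² + (1·δw/w)²) = √(0.00114 + 0.00423) = 0.0733

7.33%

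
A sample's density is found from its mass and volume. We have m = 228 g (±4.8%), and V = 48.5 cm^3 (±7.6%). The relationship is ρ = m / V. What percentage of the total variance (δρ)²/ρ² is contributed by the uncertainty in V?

(δρ/ρ)² = (1·δm/m)² + (-1·δV/V)²
  m term: (1×0.0480)² = 0.00230
  V term: (-1×0.0760)² = 0.00578
Total = 0.00808. Share from V = 0.00578/0.00808 = 0.715.

71.5%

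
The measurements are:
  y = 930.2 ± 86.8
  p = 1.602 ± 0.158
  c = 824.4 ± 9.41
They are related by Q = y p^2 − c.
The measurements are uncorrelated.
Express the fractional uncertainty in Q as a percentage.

Let w = y·p^2 = 2387. δw/w = √((1·δy/y)² + (2·δp/p)²) = √(0.00871 + 0.0389) = 0.218, so δw = 521.
Q = w − c: δQ = √(δw² + δc²) = √(2.71e+05 + 88.5) = 521
Q = 1563, so δQ/Q = 521/1563 = 0.333.

33.3%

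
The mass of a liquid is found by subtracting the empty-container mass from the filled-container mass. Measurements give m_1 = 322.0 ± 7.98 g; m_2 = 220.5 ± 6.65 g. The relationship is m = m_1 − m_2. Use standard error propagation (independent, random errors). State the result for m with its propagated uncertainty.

m is a linear combination, so absolute uncertainties add in quadrature:
  (δm_1)² = 63.7;  (δm_2)² = 44.2
δm = √(108) = 10.4 g
m = 101.5 g.

101.5 ± 10.4 g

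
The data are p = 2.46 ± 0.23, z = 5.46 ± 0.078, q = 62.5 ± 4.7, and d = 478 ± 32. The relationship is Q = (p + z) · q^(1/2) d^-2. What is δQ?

3.9e-05

Let u = p + z = 7.92. δu = √(δp² + δz²) = √(0.0529 + 0.00608) = 0.243, so δu/u = 0.0307.
Q is then a monomial in u, q, d:
δQ/Q = √((δu/u)² + (½·δq/q)² + (-2·δd/d)²) = √(0.000940 + 0.00141 + 0.0179) = 0.142
Q = 0.000274, so δQ = 0.142 × 0.000274 = 3.9e-05.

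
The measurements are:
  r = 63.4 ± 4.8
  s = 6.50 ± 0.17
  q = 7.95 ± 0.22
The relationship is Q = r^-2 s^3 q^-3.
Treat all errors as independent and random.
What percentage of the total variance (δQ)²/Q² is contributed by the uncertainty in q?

(δQ/Q)² = (-2·δr/r)² + (3·δs/s)² + (-3·δq/q)²
  r term: (-2×0.0757)² = 0.0229
  s term: (3×0.0262)² = 0.00616
  q term: (-3×0.0277)² = 0.00689
Total = 0.0360. Share from q = 0.00689/0.0360 = 0.192.

19.2%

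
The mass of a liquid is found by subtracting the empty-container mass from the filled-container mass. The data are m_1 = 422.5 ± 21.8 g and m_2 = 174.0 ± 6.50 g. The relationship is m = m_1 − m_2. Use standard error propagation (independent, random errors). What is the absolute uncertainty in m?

Absolute uncertainties add in quadrature for a linear combination:
  (δm_1)² = 475;  (δm_2)² = 42.2
δm = √(517) = 22.7 g

22.7 g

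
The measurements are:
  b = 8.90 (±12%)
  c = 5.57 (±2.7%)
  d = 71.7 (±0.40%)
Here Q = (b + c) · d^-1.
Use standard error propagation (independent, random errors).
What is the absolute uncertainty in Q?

0.0151

Let u = b + c = 14.5. δu = √(δb² + δc²) = √(1.14 + 0.0226) = 1.08, so δu/u = 0.0745.
Q is then a monomial in u, d:
δQ/Q = √((δu/u)² + (-1·δd/d)²) = √(0.00556 + 1.6e-05) = 0.0746
Q = 0.202, so δQ = 0.0746 × 0.202 = 0.0151.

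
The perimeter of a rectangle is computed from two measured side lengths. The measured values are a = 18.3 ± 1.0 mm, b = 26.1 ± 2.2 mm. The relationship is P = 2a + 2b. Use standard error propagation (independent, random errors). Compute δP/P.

Each term contributes (cᵢ δxᵢ)² to (δP)²:
  (2·δa)² = 4.00;  (2·δb)² = 19.4
δP = √(23.4) = 4.83 mm
P = 88.8 mm, so δP/P = 4.83/88.8 = 0.0544.

0.0544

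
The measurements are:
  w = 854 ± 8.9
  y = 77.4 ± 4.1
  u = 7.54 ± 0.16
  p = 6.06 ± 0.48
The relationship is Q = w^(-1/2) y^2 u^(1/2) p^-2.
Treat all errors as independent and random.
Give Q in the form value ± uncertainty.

15.3 ± 2.93

Q is a product of powers, so relative uncertainties combine in quadrature:
  (−½·δw/w)² = (-0.5×0.0104)² = 2.72e-05;  (2·δy/y)² = (2×0.0530)² = 0.0112;  (½·δu/u)² = (0.5×0.0212)² = 0.000113;  (-2·δp/p)² = (-2×0.0792)² = 0.0251
δQ/Q = √(0.0365) = 0.191
Q = 15.3, so δQ = 0.191 × 15.3 = 2.93.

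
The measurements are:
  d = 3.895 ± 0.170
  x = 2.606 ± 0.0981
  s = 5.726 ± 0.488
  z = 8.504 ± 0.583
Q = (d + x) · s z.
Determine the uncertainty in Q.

Let u = d + x = 6.501. δu = √(δd² + δx²) = √(0.0289 + 0.00962) = 0.196, so δu/u = 0.0302.
Q is then a monomial in u, s, z:
δQ/Q = √((δu/u)² + (1·δs/s)² + (1·δz/z)²) = √(0.000912 + 0.00726 + 0.00470) = 0.113
Q = 316.6, so δQ = 0.113 × 316.6 = 35.9.

35.9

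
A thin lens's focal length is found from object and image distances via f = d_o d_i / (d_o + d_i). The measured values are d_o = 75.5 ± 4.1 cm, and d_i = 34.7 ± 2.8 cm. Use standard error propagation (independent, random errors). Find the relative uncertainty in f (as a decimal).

0.0579

∂f/∂d_o = (d_i/(d_o+d_i))² = 0.0992;  ∂f/∂d_i = (d_o/(d_o+d_i))² = 0.469
δf = √((∂f/∂d_o · δd_o)² + (∂f/∂d_i · δd_i)²) = √(0.165 + 1.73) = 1.38 cm
f = 23.8 cm, so δf/f = 1.38/23.8 = 0.0579.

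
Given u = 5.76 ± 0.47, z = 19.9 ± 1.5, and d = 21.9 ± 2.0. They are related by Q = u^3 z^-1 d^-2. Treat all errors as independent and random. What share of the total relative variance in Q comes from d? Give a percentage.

(δQ/Q)² = (3·δu/u)² + (-1·δz/z)² + (-2·δd/d)²
  u term: (3×0.0816)² = 0.0599
  z term: (-1×0.0754)² = 0.00568
  d term: (-2×0.0913)² = 0.0334
Total = 0.0990. Share from d = 0.0334/0.0990 = 0.337.

33.7%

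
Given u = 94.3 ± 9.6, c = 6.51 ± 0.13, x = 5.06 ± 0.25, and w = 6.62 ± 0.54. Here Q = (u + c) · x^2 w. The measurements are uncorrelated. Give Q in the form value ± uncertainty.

17100 ± 2730

Let h = u + c = 101. δh = √(δu² + δc²) = √(92.2 + 0.0169) = 9.60, so δh/h = 0.0952.
Q is then a monomial in h, x, w:
δQ/Q = √((δh/h)² + (2·δx/x)² + (1·δw/w)²) = √(0.00907 + 0.00976 + 0.00665) = 0.160
Q = 17100, so δQ = 0.160 × 17100 = 2730.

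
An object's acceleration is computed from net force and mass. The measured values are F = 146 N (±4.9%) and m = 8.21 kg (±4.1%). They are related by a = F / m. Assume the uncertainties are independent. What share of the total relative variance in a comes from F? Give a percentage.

(δa/a)² = (1·δF/F)² + (-1·δm/m)²
  F term: (1×0.0490)² = 0.00240
  m term: (-1×0.0410)² = 0.00168
Total = 0.00408. Share from F = 0.00240/0.00408 = 0.588.

58.8%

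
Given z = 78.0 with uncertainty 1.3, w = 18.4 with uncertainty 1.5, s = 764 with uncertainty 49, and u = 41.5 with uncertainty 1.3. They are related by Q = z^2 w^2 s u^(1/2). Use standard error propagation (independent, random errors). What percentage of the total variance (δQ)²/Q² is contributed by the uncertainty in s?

(δQ/Q)² = (2·δz/z)² + (2·δw/w)² + (1·δs/s)² + (½·δu/u)²
  z term: (2×0.0167)² = 0.00111
  w term: (2×0.0815)² = 0.0266
  s term: (1×0.0641)² = 0.00411
  u term: (0.5×0.0313)² = 0.000245
Total = 0.0321. Share from s = 0.00411/0.0321 = 0.128.

12.8%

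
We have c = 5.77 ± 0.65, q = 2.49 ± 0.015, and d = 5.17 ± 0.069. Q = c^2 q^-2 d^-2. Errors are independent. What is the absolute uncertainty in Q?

Products/powers → add relative errors in quadrature, weighted by exponent:
  (2·δc/c)² = (2×0.113)² = 0.0508;  (-2·δq/q)² = (-2×0.00602)² = 0.000145;  (-2·δd/d)² = (-2×0.0133)² = 0.000712
δQ/Q = √(0.0516) = 0.227
Q = 0.201, so δQ = 0.227 × 0.201 = 0.0456.

0.0456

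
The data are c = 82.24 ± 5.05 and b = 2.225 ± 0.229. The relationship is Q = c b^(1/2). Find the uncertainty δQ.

9.83

Since Q is a product/quotient, work with relative uncertainties:
  (1·δc/c)² = (1×0.0614)² = 0.00377;  (½·δb/b)² = (0.5×0.103)² = 0.00265
δQ/Q = √(0.00642) = 0.0801
Q = 122.7, so δQ = 0.0801 × 122.7 = 9.83.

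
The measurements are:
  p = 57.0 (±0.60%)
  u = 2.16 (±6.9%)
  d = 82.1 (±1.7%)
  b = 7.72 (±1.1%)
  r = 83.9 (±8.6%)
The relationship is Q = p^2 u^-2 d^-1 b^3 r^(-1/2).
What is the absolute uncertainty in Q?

Products/powers → add relative errors in quadrature, weighted by exponent:
  (2·δp/p)² = (2×0.00600)² = 0.000144;  (-2·δu/u)² = (-2×0.0690)² = 0.0190;  (-1·δd/d)² = (-1×0.0170)² = 0.000289;  (3·δb/b)² = (3×0.0110)² = 0.00109;  (−½·δr/r)² = (-0.5×0.0860)² = 0.00185
δQ/Q = √(0.0224) = 0.150
Q = 426, so δQ = 0.150 × 426 = 63.8.

63.8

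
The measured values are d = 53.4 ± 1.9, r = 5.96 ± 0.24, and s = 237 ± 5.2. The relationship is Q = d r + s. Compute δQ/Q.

0.0322

Let p = d·r = 318. δp/p = √((1·δd/d)² + (1·δr/r)²) = √(0.00127 + 0.00162) = 0.0537, so δp = 17.1.
Q = p + s: δQ = √(δp² + δs²) = √(292 + 27.0) = 17.9
Q = 555, so δQ/Q = 17.9/555 = 0.0322.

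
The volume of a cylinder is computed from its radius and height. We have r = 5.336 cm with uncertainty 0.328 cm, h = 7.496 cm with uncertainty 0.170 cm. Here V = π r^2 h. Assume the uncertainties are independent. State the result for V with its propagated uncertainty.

Since V is a product/quotient, work with relative uncertainties:
  (2·δr/r)² = (2×0.0615)² = 0.0151;  (1·δh/h)² = (1×0.0227)² = 0.000514
δV/V = √(0.0156) = 0.125
V = 670.5 cm^3, so δV = 0.125 × 670.5 = 83.8 cm^3.

670.5 ± 83.8 cm^3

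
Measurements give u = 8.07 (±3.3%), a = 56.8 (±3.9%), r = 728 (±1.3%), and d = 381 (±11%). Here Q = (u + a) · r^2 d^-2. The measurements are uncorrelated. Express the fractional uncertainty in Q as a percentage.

Let w = u + a = 64.9. δw = √(δu² + δa²) = √(0.0709 + 4.91) = 2.23, so δw/w = 0.0344.
Q is then a monomial in w, r, d:
δQ/Q = √((δw/w)² + (2·δr/r)² + (-2·δd/d)²) = √(0.00118 + 0.000676 + 0.0484) = 0.224

22.4%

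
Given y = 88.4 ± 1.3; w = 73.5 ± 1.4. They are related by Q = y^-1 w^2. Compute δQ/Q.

For a monomial Q ∝ y^-1, w^2, fractional errors add in quadrature:
  (-1·δy/y)² = (-1×0.0147)² = 0.000216;  (2·δw/w)² = (2×0.0190)² = 0.00145
δQ/Q = √(0.00167) = 0.0408

0.0408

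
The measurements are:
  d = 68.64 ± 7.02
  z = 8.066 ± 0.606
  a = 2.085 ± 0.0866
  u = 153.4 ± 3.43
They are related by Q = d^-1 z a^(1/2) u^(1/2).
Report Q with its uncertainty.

2.102 ± 0.271

Relative error in a monomial: (δQ/Q)² = Σ (nᵢ · δxᵢ/xᵢ)².
  (-1·δd/d)² = (-1×0.102)² = 0.0105;  (1·δz/z)² = (1×0.0751)² = 0.00564;  (½·δa/a)² = (0.5×0.0415)² = 0.000431;  (½·δu/u)² = (0.5×0.0224)² = 0.000125
δQ/Q = √(0.0167) = 0.129
Q = 2.102, so δQ = 0.129 × 2.102 = 0.271.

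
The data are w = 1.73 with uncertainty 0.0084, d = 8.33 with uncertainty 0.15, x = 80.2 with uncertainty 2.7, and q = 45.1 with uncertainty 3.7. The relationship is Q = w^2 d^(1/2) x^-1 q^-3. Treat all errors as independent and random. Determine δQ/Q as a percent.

24.9%

Q is a product of powers, so relative uncertainties combine in quadrature:
  (2·δw/w)² = (2×0.00486)² = 9.43e-05;  (½·δd/d)² = (0.5×0.0180)² = 8.11e-05;  (-1·δx/x)² = (-1×0.0337)² = 0.00113;  (-3·δq/q)² = (-3×0.0820)² = 0.0606
δQ/Q = √(0.0619) = 0.249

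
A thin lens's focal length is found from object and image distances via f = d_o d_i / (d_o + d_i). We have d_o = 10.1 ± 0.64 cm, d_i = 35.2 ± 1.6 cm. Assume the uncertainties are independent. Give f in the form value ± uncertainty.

7.85 ± 0.395 cm

∂f/∂d_o = (d_i/(d_o+d_i))² = 0.604;  ∂f/∂d_i = (d_o/(d_o+d_i))² = 0.0497
δf = √((∂f/∂d_o · δd_o)² + (∂f/∂d_i · δd_i)²) = √(0.149 + 0.00633) = 0.395 cm
f = 7.85 cm.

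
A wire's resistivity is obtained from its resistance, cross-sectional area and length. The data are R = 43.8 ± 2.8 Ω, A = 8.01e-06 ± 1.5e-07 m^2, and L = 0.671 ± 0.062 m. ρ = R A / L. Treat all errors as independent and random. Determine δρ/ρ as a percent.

Relative error in a monomial: (δρ/ρ)² = Σ (nᵢ · δxᵢ/xᵢ)².
  (1·δR/R)² = (1×0.0639)² = 0.00409;  (1·δA/A)² = (1×0.0187)² = 0.000351;  (-1·δL/L)² = (-1×0.0924)² = 0.00854
δρ/ρ = √(0.0130) = 0.114

11.4%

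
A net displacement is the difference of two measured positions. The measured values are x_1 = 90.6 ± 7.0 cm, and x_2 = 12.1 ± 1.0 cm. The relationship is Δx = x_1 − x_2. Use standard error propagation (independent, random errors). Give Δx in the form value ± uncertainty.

Δx is a linear combination, so absolute uncertainties add in quadrature:
  (δx_1)² = 49.0;  (δx_2)² = 1.00
δΔx = √(50.0) = 7.07 cm
Δx = 78.5 cm.

78.5 ± 7.07 cm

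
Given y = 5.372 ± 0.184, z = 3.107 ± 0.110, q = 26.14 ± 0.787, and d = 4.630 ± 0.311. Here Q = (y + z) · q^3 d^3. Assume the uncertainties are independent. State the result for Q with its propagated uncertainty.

(1.503 ± 0.334) × 10^7

Let u = y + z = 8.479. δu = √(δy² + δz²) = √(0.0339 + 0.0121) = 0.214, so δu/u = 0.0253.
Q is then a monomial in u, q, d:
δQ/Q = √((δu/u)² + (3·δq/q)² + (3·δd/d)²) = √(0.000639 + 0.00816 + 0.0406) = 0.222
Q = 1.503e+07, so δQ = 0.222 × 1.503e+07 = 3.34e+06.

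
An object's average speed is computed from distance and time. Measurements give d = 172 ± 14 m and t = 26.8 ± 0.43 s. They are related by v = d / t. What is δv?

0.532 m/s

Each factor contributes (exponent × relative error)² to (δv/v)²:
  (1·δd/d)² = (1×0.0814)² = 0.00663;  (-1·δt/t)² = (-1×0.0160)² = 0.000257
δv/v = √(0.00688) = 0.0830
v = 6.42 m/s, so δv = 0.0830 × 6.42 = 0.532 m/s.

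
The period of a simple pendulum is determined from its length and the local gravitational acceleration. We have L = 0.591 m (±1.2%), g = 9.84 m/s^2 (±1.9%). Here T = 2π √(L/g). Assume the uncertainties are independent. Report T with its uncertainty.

Products/powers → add relative errors in quadrature, weighted by exponent:
  (½·δL/L)² = (0.5×0.0120)² = 3.6e-05;  (−½·δg/g)² = (-0.5×0.0190)² = 9.02e-05
δT/T = √(0.000126) = 0.0112
T = 1.54 s, so δT = 0.0112 × 1.54 = 0.0173 s.

1.54 ± 0.0173 s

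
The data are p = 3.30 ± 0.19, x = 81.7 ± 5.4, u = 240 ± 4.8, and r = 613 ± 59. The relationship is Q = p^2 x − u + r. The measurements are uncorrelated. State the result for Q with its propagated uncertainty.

1260 ± 132

Let w = p^2·x = 890. δw/w = √((2·δp/p)² + (1·δx/x)²) = √(0.0133 + 0.00437) = 0.133, so δw = 118.
Q = w − u + r: δQ = √(δw² + δu² + δr²) = √(14000 + 23.0 + 3480) = 132
Q = 1260.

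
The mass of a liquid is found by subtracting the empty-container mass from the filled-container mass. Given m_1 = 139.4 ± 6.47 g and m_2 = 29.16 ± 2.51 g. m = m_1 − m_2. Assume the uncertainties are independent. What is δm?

6.94 g

Each term contributes (cᵢ δxᵢ)² to (δm)²:
  (δm_1)² = 41.9;  (δm_2)² = 6.30
δm = √(48.2) = 6.94 g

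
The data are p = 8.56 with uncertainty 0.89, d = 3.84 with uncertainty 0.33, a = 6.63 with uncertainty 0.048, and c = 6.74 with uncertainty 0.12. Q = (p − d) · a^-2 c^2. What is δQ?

Let u = p − d = 4.72. δu = √(δp² + δd²) = √(0.792 + 0.109) = 0.949, so δu/u = 0.201.
Q is then a monomial in u, a, c:
δQ/Q = √((δu/u)² + (-2·δa/a)² + (2·δc/c)²) = √(0.0404 + 0.000210 + 0.00127) = 0.205
Q = 4.88, so δQ = 0.205 × 4.88 = 0.999.

0.999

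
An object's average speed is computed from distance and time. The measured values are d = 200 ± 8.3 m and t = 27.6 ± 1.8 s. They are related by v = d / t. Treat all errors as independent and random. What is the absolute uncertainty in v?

0.560 m/s

Relative error in a monomial: (δv/v)² = Σ (nᵢ · δxᵢ/xᵢ)².
  (1·δd/d)² = (1×0.0415)² = 0.00172;  (-1·δt/t)² = (-1×0.0652)² = 0.00425
δv/v = √(0.00598) = 0.0773
v = 7.25 m/s, so δv = 0.0773 × 7.25 = 0.560 m/s.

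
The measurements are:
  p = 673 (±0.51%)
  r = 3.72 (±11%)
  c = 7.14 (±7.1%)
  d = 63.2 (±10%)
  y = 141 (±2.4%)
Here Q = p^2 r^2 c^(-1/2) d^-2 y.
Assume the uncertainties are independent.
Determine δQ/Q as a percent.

Each factor contributes (exponent × relative error)² to (δQ/Q)²:
  (2·δp/p)² = (2×0.00510)² = 0.000104;  (2·δr/r)² = (2×0.110)² = 0.0484;  (−½·δc/c)² = (-0.5×0.0710)² = 0.00126;  (-2·δd/d)² = (-2×0.100)² = 0.0400;  (1·δy/y)² = (1×0.0240)² = 0.000576
δQ/Q = √(0.0903) = 0.301

30.1%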